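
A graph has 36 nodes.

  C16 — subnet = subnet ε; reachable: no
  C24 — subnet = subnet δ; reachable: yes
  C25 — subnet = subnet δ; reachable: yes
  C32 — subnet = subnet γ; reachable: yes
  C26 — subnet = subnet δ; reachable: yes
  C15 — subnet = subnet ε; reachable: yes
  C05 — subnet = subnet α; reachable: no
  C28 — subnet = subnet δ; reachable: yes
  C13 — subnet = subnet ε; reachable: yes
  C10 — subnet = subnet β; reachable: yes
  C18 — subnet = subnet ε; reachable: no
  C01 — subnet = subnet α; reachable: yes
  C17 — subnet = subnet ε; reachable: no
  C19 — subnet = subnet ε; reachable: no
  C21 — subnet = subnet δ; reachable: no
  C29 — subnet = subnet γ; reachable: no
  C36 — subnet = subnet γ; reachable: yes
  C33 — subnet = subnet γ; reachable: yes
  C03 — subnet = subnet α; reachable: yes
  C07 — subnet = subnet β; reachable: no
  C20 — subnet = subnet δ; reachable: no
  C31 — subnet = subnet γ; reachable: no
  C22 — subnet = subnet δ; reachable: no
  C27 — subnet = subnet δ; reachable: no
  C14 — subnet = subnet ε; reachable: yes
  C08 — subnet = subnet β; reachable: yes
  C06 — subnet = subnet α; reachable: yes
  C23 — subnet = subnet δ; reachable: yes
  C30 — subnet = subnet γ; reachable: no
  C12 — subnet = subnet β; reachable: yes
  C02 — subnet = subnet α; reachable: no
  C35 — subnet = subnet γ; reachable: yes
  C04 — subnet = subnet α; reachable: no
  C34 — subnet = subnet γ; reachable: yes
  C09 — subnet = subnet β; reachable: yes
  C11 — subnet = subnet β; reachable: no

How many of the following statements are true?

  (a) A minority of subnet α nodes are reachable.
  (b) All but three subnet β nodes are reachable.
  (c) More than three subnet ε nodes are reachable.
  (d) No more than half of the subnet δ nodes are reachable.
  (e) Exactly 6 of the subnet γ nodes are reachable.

0

(a) subnet α: |A| = 6, |A ∩ B| = 3; needs |A ∩ B| < |A ∖ B| — false.
(b) subnet β: |A| = 6, |A ∩ B| = 4; needs |A ∖ B| = 3 — false.
(c) subnet ε: |A| = 7, |A ∩ B| = 3; needs |A ∩ B| > 3 — false.
(d) subnet δ: |A| = 9, |A ∩ B| = 5; needs |A ∩ B| ≤ |A ∖ B| — false.
(e) subnet γ: |A| = 8, |A ∩ B| = 5; needs |A ∩ B| = 6 — false.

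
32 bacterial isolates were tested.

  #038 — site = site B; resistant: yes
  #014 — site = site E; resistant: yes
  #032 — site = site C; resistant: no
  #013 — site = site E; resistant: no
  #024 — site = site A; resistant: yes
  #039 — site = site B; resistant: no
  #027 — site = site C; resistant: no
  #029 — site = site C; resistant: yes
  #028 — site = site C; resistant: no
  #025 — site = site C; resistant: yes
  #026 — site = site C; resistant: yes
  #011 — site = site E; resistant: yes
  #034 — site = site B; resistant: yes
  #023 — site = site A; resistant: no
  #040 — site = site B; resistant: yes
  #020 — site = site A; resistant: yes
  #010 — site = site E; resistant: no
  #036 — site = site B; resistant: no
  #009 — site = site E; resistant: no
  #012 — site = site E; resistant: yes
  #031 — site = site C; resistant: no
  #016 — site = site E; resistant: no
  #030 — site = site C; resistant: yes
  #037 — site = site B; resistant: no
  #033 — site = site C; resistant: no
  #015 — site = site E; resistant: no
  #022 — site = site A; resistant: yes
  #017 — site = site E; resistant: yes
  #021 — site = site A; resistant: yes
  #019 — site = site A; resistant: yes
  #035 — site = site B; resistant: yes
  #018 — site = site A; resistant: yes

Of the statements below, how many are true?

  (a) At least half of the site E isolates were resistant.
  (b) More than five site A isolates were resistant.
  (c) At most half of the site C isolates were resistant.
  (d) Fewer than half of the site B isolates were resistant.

2

(a) site E: |A| = 9, |A ∩ B| = 4; needs |A ∩ B| ≥ |A ∖ B| — false.
(b) site A: |A| = 7, |A ∩ B| = 6; needs |A ∩ B| > 5 — true.
(c) site C: |A| = 9, |A ∩ B| = 4; needs |A ∩ B| ≤ |A ∖ B| — true.
(d) site B: |A| = 7, |A ∩ B| = 4; needs |A ∩ B| < |A ∖ B| — false.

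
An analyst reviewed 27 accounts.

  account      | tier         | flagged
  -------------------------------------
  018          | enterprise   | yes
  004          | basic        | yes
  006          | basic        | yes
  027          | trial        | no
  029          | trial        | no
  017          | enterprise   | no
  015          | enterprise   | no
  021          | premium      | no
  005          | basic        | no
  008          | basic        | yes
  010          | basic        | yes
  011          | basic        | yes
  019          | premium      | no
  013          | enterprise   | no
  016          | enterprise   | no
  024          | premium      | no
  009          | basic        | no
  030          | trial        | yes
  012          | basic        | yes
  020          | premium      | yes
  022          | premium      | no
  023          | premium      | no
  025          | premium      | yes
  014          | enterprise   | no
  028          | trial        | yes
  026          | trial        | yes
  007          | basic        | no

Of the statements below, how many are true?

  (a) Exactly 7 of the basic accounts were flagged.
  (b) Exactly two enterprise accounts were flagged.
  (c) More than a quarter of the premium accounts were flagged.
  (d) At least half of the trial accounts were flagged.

(a) basic: |A| = 9, |A ∩ B| = 6; needs |A ∩ B| = 7 — false.
(b) enterprise: |A| = 6, |A ∩ B| = 1; needs |A ∩ B| = 2 — false.
(c) premium: |A| = 7, |A ∩ B| = 2; needs |A ∩ B| / |A| > 1/4 — true.
(d) trial: |A| = 5, |A ∩ B| = 3; needs |A ∩ B| ≥ |A ∖ B| — true.

2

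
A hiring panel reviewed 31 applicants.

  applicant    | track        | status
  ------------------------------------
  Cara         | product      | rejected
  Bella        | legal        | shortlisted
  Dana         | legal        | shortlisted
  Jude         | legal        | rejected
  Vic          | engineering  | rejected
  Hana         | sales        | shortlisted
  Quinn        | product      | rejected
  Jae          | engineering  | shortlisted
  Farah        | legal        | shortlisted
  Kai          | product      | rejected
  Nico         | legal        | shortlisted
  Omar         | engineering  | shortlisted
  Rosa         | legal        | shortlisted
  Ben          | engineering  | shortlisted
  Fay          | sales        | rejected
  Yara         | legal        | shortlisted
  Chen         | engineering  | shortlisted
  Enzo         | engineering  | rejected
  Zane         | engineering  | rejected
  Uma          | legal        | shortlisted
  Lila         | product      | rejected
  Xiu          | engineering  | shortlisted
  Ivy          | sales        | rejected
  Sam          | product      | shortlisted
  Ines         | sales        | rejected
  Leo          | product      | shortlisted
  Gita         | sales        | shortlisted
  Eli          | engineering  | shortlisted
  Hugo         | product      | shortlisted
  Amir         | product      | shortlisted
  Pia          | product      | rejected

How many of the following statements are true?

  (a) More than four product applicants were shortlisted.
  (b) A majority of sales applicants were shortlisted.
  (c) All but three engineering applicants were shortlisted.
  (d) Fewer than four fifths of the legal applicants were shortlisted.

(a) product: |A| = 9, |A ∩ B| = 4; needs |A ∩ B| > 4 — false.
(b) sales: |A| = 5, |A ∩ B| = 2; needs |A ∩ B| > |A ∖ B| — false.
(c) engineering: |A| = 9, |A ∩ B| = 6; needs |A ∖ B| = 3 — true.
(d) legal: |A| = 8, |A ∩ B| = 7; needs |A ∩ B| / |A| < 4/5 — false.

1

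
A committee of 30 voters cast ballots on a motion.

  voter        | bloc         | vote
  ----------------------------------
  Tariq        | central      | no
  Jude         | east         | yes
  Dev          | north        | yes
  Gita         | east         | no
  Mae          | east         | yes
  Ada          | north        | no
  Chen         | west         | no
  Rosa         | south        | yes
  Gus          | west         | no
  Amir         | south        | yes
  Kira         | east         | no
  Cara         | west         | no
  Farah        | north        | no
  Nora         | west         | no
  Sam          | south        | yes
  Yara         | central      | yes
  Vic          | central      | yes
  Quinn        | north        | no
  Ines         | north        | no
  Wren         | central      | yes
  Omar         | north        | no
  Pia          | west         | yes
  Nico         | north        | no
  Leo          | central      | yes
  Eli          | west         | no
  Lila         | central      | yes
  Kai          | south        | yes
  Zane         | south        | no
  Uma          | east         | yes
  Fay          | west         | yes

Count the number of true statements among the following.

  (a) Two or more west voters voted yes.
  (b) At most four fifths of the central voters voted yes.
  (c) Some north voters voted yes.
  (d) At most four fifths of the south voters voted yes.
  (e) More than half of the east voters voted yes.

4

(a) west: |A| = 7, |A ∩ B| = 2; needs |A ∩ B| ≥ 2 — true.
(b) central: |A| = 6, |A ∩ B| = 5; needs |A ∩ B| / |A| ≤ 4/5 — false.
(c) north: |A| = 7, |A ∩ B| = 1; needs A ∩ B ≠ ∅ (|A ∩ B| ≥ 1) — true.
(d) south: |A| = 5, |A ∩ B| = 4; needs |A ∩ B| / |A| ≤ 4/5 — true.
(e) east: |A| = 5, |A ∩ B| = 3; needs |A ∩ B| > |A ∖ B| — true.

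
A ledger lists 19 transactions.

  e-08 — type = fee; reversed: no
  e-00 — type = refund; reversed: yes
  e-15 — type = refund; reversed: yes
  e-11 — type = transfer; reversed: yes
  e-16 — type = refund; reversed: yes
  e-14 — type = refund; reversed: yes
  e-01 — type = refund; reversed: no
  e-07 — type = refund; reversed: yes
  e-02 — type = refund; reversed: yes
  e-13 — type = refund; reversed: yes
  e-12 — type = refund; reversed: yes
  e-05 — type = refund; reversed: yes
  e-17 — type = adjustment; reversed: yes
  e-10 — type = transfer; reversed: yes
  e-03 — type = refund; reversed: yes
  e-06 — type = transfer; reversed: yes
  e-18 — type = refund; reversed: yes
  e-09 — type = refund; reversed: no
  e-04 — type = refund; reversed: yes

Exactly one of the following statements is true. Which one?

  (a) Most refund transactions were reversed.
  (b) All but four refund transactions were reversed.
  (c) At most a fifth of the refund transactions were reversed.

|A| = 14, |A ∩ B| = 12, |A ∖ B| = 2.
(a) requires |A ∩ B| > |A ∖ B|: true.
(b) requires |A ∖ B| = 4: false.
(c) requires |A ∩ B| / |A| ≤ 1/5: false.

(a)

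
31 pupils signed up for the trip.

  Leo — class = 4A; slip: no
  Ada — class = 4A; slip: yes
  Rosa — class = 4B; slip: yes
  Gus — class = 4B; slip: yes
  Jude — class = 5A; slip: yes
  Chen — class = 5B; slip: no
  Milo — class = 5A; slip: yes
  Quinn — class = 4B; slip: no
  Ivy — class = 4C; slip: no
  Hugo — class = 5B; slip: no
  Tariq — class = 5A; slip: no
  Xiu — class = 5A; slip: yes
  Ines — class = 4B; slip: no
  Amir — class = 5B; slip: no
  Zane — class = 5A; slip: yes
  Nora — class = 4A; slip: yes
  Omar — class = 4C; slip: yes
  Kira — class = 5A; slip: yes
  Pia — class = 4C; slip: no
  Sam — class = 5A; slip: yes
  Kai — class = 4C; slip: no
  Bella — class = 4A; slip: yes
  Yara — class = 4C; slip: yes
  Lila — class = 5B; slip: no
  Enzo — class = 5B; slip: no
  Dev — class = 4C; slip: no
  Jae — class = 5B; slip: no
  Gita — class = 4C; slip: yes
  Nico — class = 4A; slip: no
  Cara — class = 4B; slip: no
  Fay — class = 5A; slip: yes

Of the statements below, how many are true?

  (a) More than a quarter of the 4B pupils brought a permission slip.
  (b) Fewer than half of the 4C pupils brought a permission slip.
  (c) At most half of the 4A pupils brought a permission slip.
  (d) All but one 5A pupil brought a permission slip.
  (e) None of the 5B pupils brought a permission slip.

(a) 4B: |A| = 5, |A ∩ B| = 2; needs |A ∩ B| / |A| > 1/4 — true.
(b) 4C: |A| = 7, |A ∩ B| = 3; needs |A ∩ B| < |A ∖ B| — true.
(c) 4A: |A| = 5, |A ∩ B| = 3; needs |A ∩ B| ≤ |A ∖ B| — false.
(d) 5A: |A| = 8, |A ∩ B| = 7; needs |A ∖ B| = 1 — true.
(e) 5B: |A| = 6, |A ∩ B| = 0; needs A ∩ B = ∅ (|A ∩ B| = 0) — true.

4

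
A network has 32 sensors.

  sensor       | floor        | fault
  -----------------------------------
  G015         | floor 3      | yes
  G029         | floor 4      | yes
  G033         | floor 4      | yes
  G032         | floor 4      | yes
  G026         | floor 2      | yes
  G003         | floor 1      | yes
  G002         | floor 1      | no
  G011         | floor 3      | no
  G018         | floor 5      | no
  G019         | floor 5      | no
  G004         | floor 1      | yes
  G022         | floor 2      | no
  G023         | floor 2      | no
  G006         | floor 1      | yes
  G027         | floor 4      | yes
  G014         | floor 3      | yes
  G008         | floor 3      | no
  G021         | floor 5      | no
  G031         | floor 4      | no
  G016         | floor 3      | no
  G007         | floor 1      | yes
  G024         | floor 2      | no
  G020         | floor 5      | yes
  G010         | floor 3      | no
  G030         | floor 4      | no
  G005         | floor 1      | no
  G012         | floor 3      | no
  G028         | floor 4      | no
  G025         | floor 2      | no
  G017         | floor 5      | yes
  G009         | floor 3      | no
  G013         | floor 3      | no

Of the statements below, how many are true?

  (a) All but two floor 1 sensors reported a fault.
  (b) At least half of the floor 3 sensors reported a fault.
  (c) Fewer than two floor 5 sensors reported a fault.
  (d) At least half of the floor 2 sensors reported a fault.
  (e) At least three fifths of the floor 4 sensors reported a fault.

(a) floor 1: |A| = 6, |A ∩ B| = 4; needs |A ∖ B| = 2 — true.
(b) floor 3: |A| = 9, |A ∩ B| = 2; needs |A ∩ B| ≥ |A ∖ B| — false.
(c) floor 5: |A| = 5, |A ∩ B| = 2; needs |A ∩ B| < 2 — false.
(d) floor 2: |A| = 5, |A ∩ B| = 1; needs |A ∩ B| ≥ |A ∖ B| — false.
(e) floor 4: |A| = 7, |A ∩ B| = 4; needs |A ∩ B| / |A| ≥ 3/5 — false.

1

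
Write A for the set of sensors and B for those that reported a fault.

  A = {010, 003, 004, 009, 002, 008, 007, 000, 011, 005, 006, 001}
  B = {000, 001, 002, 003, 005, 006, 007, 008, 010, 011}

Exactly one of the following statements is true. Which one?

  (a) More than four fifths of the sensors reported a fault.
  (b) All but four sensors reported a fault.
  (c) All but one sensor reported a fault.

(a)

|A| = 12, |A ∩ B| = 10, |A ∖ B| = 2.
(a) requires |A ∩ B| / |A| > 4/5: true.
(b) requires |A ∖ B| = 4: false.
(c) requires |A ∖ B| = 1: false.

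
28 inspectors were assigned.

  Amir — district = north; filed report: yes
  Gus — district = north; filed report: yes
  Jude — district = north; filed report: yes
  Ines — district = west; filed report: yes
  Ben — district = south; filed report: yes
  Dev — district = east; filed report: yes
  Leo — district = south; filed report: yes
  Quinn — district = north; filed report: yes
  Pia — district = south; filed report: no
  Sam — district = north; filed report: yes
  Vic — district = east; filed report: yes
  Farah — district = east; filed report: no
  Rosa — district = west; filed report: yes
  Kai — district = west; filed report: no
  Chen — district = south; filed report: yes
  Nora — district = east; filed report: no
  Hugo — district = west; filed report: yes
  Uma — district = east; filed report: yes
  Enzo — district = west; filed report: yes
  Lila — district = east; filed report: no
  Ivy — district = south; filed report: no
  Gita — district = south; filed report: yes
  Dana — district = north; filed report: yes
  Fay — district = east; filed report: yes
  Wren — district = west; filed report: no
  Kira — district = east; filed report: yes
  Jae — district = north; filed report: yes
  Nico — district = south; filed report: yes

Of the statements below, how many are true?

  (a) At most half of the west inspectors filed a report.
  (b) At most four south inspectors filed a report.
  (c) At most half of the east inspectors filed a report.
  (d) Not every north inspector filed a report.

0

(a) west: |A| = 6, |A ∩ B| = 4; needs |A ∩ B| ≤ |A ∖ B| — false.
(b) south: |A| = 7, |A ∩ B| = 5; needs |A ∩ B| ≤ 4 — false.
(c) east: |A| = 8, |A ∩ B| = 5; needs |A ∩ B| ≤ |A ∖ B| — false.
(d) north: |A| = 7, |A ∩ B| = 7; needs A ⊄ B (|A ∖ B| ≥ 1) — false.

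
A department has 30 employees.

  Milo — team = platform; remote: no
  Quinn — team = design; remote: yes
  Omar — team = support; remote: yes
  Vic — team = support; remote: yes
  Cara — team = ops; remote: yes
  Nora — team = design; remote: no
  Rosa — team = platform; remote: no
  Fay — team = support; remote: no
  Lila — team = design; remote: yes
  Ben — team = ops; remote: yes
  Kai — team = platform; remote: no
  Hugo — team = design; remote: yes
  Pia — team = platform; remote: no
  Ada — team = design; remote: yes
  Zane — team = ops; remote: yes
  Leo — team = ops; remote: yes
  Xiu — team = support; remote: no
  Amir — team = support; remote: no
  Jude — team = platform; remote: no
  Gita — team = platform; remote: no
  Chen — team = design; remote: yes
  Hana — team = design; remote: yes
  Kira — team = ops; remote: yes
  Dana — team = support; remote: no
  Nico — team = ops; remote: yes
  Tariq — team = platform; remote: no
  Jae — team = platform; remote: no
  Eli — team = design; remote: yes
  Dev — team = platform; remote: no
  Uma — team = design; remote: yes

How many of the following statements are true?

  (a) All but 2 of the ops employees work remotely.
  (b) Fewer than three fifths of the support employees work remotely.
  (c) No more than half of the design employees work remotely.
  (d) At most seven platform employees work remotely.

(a) ops: |A| = 6, |A ∩ B| = 6; needs |A ∖ B| = 2 — false.
(b) support: |A| = 6, |A ∩ B| = 2; needs |A ∩ B| / |A| < 3/5 — true.
(c) design: |A| = 9, |A ∩ B| = 8; needs |A ∩ B| ≤ |A ∖ B| — false.
(d) platform: |A| = 9, |A ∩ B| = 0; needs |A ∩ B| ≤ 7 — true.

2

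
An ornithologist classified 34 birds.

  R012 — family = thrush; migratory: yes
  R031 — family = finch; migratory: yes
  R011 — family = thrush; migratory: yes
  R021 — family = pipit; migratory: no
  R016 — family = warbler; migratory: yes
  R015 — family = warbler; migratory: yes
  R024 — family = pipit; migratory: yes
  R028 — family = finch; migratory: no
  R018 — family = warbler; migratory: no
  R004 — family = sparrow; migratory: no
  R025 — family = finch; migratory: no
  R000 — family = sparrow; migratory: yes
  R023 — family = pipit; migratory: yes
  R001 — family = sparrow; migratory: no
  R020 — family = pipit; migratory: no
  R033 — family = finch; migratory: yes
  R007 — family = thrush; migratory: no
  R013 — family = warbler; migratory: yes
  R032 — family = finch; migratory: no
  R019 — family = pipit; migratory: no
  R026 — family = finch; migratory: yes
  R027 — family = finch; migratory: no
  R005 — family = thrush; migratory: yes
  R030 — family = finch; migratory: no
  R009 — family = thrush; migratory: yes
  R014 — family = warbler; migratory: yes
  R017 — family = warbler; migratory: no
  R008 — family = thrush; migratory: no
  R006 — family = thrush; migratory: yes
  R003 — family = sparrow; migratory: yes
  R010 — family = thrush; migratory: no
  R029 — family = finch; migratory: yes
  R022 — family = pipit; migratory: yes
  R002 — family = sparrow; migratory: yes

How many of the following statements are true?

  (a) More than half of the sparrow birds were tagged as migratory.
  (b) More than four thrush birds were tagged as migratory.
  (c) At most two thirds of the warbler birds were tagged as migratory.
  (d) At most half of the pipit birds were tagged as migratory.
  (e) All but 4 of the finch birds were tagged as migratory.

(a) sparrow: |A| = 5, |A ∩ B| = 3; needs |A ∩ B| > |A ∖ B| — true.
(b) thrush: |A| = 8, |A ∩ B| = 5; needs |A ∩ B| > 4 — true.
(c) warbler: |A| = 6, |A ∩ B| = 4; needs |A ∩ B| / |A| ≤ 2/3 — true.
(d) pipit: |A| = 6, |A ∩ B| = 3; needs |A ∩ B| ≤ |A ∖ B| — true.
(e) finch: |A| = 9, |A ∩ B| = 4; needs |A ∖ B| = 4 — false.

4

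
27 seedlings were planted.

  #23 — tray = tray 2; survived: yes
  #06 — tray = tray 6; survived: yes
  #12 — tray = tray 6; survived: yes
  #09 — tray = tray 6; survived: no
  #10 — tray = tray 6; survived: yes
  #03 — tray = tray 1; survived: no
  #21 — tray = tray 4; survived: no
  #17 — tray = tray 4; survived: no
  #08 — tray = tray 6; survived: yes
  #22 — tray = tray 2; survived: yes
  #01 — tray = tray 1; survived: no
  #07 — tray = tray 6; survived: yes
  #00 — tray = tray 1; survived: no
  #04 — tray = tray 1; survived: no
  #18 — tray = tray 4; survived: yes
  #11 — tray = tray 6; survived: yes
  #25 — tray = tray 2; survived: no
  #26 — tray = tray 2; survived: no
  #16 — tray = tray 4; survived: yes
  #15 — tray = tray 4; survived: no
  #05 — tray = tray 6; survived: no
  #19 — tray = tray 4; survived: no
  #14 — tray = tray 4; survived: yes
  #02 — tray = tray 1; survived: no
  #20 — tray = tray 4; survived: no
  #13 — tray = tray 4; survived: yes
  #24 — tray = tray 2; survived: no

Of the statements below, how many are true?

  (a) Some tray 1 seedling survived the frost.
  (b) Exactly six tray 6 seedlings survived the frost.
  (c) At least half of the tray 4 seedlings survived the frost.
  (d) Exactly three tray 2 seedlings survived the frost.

1

(a) tray 1: |A| = 5, |A ∩ B| = 0; needs A ∩ B ≠ ∅ (|A ∩ B| ≥ 1) — false.
(b) tray 6: |A| = 8, |A ∩ B| = 6; needs |A ∩ B| = 6 — true.
(c) tray 4: |A| = 9, |A ∩ B| = 4; needs |A ∩ B| ≥ |A ∖ B| — false.
(d) tray 2: |A| = 5, |A ∩ B| = 2; needs |A ∩ B| = 3 — false.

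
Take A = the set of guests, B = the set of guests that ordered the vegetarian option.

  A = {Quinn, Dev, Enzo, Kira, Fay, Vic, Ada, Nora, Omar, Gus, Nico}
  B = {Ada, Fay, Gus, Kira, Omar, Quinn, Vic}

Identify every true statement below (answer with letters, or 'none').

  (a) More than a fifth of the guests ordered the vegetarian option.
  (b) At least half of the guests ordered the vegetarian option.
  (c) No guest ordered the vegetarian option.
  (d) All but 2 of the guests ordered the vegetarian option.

|A| = 11, |A ∩ B| = 7, |A ∖ B| = 4.
(a) |A ∩ B| / |A| > 1/5: holds.
(b) |A ∩ B| ≥ |A ∖ B|: holds.
(c) A ∩ B = ∅ (|A ∩ B| = 0): fails.
(d) |A ∖ B| = 2: fails.

(a), (b)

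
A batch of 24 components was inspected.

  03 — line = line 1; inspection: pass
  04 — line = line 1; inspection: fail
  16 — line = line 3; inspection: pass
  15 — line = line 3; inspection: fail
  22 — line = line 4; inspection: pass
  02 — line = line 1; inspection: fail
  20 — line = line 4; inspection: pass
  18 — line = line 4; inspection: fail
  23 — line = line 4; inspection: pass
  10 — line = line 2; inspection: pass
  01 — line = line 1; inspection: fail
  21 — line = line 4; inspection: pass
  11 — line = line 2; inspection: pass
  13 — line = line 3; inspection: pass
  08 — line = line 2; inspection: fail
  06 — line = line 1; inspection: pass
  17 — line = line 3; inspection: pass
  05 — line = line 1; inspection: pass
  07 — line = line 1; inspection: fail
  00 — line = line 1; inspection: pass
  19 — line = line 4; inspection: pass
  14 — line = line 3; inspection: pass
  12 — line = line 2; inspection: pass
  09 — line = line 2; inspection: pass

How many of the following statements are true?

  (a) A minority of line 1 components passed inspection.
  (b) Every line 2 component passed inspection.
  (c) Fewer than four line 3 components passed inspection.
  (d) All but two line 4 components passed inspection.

0

(a) line 1: |A| = 8, |A ∩ B| = 4; needs |A ∩ B| < |A ∖ B| — false.
(b) line 2: |A| = 5, |A ∩ B| = 4; needs A ⊆ B, i.e. every element of A is in B (|A ∖ B| = 0) — false.
(c) line 3: |A| = 5, |A ∩ B| = 4; needs |A ∩ B| < 4 — false.
(d) line 4: |A| = 6, |A ∩ B| = 5; needs |A ∖ B| = 2 — false.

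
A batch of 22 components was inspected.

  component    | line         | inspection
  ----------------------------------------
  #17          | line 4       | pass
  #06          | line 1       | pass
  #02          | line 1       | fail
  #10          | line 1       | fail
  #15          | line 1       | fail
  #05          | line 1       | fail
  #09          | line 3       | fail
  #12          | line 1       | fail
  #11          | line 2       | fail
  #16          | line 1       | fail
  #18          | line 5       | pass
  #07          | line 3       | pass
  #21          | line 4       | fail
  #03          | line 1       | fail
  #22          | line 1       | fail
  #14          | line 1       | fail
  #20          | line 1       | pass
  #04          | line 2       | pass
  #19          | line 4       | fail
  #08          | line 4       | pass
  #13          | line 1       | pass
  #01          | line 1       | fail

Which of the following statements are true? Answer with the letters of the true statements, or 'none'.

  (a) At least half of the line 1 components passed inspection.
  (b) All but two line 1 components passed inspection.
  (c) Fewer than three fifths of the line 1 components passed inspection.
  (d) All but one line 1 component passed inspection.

(c)

|A| = 13, |A ∩ B| = 3, |A ∖ B| = 10.
(a) |A ∩ B| ≥ |A ∖ B|: fails.
(b) |A ∖ B| = 2: fails.
(c) |A ∩ B| / |A| < 3/5: holds.
(d) |A ∖ B| = 1: fails.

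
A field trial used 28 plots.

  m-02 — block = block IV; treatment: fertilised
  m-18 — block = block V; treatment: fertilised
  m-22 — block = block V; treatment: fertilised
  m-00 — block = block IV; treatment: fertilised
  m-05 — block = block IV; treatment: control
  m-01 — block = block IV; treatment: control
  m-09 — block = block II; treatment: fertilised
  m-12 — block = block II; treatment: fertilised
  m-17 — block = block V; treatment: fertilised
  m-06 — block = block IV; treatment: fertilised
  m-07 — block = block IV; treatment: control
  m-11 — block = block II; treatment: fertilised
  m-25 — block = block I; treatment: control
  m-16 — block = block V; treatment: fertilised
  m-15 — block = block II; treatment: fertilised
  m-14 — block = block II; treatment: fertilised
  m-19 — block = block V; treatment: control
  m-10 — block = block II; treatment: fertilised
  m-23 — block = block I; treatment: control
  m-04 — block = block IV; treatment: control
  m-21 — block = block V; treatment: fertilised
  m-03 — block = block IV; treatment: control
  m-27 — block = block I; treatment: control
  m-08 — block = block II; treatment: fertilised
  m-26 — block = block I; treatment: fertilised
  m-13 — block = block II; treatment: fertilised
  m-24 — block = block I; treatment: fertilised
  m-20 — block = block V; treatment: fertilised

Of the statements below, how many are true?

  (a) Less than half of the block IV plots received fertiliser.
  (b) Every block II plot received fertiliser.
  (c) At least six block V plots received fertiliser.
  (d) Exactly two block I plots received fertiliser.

(a) block IV: |A| = 8, |A ∩ B| = 3; needs |A ∩ B| < |A ∖ B| — true.
(b) block II: |A| = 8, |A ∩ B| = 8; needs A ⊆ B, i.e. every element of A is in B (|A ∖ B| = 0) — true.
(c) block V: |A| = 7, |A ∩ B| = 6; needs |A ∩ B| ≥ 6 — true.
(d) block I: |A| = 5, |A ∩ B| = 2; needs |A ∩ B| = 2 — true.

4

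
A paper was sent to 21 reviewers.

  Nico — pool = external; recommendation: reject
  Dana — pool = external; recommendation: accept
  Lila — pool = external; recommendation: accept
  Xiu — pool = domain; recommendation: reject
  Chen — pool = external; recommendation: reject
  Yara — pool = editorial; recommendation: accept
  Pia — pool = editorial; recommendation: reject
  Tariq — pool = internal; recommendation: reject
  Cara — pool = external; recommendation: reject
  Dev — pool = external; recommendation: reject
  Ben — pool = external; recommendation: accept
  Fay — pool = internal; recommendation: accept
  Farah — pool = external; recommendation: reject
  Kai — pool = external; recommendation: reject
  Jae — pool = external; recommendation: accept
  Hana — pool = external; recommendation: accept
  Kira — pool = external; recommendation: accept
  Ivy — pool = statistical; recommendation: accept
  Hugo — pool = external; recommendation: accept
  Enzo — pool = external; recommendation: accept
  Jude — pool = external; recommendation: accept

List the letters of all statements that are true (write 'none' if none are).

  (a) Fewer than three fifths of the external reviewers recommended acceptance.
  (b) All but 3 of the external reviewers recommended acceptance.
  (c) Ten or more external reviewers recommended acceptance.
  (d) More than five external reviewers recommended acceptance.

(d)

|A| = 15, |A ∩ B| = 9, |A ∖ B| = 6.
(a) |A ∩ B| / |A| < 3/5: fails.
(b) |A ∖ B| = 3: fails.
(c) |A ∩ B| ≥ 10: fails.
(d) |A ∩ B| > 5: holds.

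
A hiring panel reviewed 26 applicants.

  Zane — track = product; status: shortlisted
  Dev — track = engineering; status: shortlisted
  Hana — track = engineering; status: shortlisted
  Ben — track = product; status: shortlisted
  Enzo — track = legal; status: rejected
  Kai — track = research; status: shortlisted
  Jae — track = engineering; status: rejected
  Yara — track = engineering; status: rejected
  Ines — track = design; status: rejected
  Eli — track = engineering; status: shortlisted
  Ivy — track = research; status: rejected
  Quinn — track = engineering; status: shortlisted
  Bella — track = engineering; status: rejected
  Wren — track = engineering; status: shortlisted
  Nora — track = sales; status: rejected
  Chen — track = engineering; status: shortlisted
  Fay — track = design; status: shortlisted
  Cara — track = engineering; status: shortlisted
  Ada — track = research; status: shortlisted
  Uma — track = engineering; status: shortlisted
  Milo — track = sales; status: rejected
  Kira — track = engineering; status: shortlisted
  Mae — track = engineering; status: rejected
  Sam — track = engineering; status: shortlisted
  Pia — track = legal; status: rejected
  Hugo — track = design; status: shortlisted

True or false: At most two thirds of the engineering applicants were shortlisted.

False

'At most two thirds of the engineering applicants were shortlisted' holds iff |A ∩ B| / |A| ≤ 2/3.
A (the restrictor) = {Dev, Hana, Jae, Yara, Eli, Quinn, Bella, Wren, Chen, Cara, Uma, Kira, Mae, Sam}, |A| = 14.
A ∩ B = {Dev, Hana, Eli, Quinn, Wren, Chen, Cara, Uma, Kira, Sam}, so |A ∩ B| = 10.
A ∖ B = {Jae, Yara, Bella, Mae}, so |A ∖ B| = 4.
|A ∩ B|/|A| = 10/14, so the statement is false.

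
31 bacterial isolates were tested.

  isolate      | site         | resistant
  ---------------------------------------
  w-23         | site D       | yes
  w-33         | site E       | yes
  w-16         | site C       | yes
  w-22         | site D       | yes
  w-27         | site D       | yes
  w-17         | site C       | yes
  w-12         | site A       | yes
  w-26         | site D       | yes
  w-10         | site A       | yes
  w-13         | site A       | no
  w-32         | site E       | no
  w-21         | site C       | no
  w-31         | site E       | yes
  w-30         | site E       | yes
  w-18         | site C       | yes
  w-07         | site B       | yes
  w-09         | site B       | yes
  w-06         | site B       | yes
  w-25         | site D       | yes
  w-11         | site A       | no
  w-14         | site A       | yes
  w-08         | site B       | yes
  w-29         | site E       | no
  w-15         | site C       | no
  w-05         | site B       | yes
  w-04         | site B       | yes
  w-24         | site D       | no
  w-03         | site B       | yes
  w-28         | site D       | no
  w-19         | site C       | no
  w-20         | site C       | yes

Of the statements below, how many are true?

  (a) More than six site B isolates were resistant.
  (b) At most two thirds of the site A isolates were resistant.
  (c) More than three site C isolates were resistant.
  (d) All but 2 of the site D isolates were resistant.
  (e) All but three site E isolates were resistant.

(a) site B: |A| = 7, |A ∩ B| = 7; needs |A ∩ B| > 6 — true.
(b) site A: |A| = 5, |A ∩ B| = 3; needs |A ∩ B| / |A| ≤ 2/3 — true.
(c) site C: |A| = 7, |A ∩ B| = 4; needs |A ∩ B| > 3 — true.
(d) site D: |A| = 7, |A ∩ B| = 5; needs |A ∖ B| = 2 — true.
(e) site E: |A| = 5, |A ∩ B| = 3; needs |A ∖ B| = 3 — false.

4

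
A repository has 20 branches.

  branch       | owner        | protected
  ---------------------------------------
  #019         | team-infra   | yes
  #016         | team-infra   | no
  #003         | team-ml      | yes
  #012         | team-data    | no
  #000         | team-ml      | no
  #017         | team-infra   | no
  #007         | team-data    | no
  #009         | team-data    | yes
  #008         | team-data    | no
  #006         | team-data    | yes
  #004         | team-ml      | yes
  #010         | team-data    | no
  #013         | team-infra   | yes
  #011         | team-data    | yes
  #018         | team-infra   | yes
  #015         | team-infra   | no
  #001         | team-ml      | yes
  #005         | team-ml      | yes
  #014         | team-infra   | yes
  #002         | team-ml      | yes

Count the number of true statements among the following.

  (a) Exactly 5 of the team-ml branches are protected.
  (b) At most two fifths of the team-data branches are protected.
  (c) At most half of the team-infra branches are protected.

(a) team-ml: |A| = 6, |A ∩ B| = 5; needs |A ∩ B| = 5 — true.
(b) team-data: |A| = 7, |A ∩ B| = 3; needs |A ∩ B| / |A| ≤ 2/5 — false.
(c) team-infra: |A| = 7, |A ∩ B| = 4; needs |A ∩ B| ≤ |A ∖ B| — false.

1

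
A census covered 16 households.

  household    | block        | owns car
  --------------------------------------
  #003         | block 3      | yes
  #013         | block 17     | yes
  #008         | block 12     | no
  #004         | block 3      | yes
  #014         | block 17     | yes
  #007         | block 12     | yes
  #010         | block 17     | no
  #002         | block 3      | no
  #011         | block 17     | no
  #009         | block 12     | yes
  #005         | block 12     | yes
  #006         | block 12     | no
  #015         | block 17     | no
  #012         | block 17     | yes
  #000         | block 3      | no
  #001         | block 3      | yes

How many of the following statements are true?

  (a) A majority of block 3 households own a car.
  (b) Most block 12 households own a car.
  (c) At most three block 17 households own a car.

3

(a) block 3: |A| = 5, |A ∩ B| = 3; needs |A ∩ B| > |A ∖ B| — true.
(b) block 12: |A| = 5, |A ∩ B| = 3; needs |A ∩ B| > |A ∖ B| — true.
(c) block 17: |A| = 6, |A ∩ B| = 3; needs |A ∩ B| ≤ 3 — true.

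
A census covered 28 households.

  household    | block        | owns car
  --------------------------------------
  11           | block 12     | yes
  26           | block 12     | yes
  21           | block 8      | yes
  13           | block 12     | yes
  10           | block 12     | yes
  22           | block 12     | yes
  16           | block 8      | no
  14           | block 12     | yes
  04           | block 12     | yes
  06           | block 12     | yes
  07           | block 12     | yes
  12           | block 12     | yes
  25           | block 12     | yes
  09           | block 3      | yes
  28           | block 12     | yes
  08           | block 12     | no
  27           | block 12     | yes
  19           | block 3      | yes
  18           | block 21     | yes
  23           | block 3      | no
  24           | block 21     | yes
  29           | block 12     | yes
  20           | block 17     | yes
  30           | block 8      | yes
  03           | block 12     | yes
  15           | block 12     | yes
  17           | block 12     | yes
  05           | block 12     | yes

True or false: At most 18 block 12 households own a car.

True

'At most 18 block 12 households own a car' holds iff |A ∩ B| ≤ 18.
|A| = 19, |A ∩ B| = 18, |A ∖ B| = 1.
|A ∩ B| = 18, so the statement is true.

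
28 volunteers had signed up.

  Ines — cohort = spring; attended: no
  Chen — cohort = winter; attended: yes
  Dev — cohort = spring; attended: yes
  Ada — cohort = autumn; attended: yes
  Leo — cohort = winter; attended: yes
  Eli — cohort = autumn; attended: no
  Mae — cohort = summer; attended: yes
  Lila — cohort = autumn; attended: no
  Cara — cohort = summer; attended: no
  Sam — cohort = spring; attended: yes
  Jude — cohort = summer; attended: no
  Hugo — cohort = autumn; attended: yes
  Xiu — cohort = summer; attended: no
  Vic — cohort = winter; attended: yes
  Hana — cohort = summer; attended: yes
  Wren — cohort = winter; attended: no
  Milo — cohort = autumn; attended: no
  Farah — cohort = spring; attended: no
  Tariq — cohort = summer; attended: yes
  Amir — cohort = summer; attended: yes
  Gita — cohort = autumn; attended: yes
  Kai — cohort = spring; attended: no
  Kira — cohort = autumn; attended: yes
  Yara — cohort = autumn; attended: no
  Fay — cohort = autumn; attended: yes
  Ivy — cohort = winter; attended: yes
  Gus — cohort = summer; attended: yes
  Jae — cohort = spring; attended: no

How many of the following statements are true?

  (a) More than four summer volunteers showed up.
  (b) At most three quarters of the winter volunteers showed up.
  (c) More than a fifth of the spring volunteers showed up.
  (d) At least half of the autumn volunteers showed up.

3

(a) summer: |A| = 8, |A ∩ B| = 5; needs |A ∩ B| > 4 — true.
(b) winter: |A| = 5, |A ∩ B| = 4; needs |A ∩ B| / |A| ≤ 3/4 — false.
(c) spring: |A| = 6, |A ∩ B| = 2; needs |A ∩ B| / |A| > 1/5 — true.
(d) autumn: |A| = 9, |A ∩ B| = 5; needs |A ∩ B| ≥ |A ∖ B| — true.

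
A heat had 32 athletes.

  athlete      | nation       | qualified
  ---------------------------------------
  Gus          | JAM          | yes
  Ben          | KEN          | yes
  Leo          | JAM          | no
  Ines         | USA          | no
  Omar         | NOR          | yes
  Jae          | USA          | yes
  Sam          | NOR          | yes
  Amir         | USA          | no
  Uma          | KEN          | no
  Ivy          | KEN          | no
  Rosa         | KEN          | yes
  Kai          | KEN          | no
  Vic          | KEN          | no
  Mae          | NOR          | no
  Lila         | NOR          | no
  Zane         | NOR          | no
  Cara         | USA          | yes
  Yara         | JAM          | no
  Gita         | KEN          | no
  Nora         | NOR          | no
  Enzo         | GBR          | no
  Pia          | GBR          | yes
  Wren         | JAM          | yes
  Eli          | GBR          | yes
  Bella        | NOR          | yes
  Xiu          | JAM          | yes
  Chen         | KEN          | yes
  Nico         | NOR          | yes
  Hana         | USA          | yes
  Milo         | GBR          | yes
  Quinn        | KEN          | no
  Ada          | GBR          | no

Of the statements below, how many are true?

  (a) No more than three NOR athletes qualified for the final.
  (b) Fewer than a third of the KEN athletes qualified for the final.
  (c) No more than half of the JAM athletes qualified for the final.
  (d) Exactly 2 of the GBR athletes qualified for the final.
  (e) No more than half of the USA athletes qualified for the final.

(a) NOR: |A| = 8, |A ∩ B| = 4; needs |A ∩ B| ≤ 3 — false.
(b) KEN: |A| = 9, |A ∩ B| = 3; needs |A ∩ B| / |A| < 1/3 — false.
(c) JAM: |A| = 5, |A ∩ B| = 3; needs |A ∩ B| ≤ |A ∖ B| — false.
(d) GBR: |A| = 5, |A ∩ B| = 3; needs |A ∩ B| = 2 — false.
(e) USA: |A| = 5, |A ∩ B| = 3; needs |A ∩ B| ≤ |A ∖ B| — false.

0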